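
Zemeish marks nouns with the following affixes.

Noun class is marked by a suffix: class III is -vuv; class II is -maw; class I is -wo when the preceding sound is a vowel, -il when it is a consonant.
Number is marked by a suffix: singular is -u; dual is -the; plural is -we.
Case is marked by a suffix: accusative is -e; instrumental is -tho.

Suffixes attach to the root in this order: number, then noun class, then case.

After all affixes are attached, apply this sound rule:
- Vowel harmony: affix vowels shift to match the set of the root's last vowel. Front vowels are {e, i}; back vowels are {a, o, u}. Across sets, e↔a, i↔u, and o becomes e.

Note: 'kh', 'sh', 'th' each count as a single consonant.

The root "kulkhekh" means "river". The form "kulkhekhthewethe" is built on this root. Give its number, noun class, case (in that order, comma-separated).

Segment: kulkhekh-the-wo-tho.
number: -the → dual.
noun class: -wo/il → class I.
case: -tho → instrumental.

dual, class I, instrumental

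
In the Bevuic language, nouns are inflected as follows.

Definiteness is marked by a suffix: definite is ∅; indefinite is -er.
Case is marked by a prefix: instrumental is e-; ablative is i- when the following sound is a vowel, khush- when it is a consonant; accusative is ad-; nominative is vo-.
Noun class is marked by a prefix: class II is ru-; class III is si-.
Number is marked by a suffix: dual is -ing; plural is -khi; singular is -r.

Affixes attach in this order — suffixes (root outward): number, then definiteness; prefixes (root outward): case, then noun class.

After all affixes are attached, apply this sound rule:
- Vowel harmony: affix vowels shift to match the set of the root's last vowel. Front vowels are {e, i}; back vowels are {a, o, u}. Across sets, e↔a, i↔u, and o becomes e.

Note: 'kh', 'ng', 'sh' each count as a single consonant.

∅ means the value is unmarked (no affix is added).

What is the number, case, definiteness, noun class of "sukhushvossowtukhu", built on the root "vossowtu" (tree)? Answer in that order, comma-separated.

Segment: si-khush-vossowtu-khi.
number: -khi → plural.
case: i/khush- → ablative.
definiteness: ∅ → definite.
noun class: si- → class III.

plural, ablative, definite, class III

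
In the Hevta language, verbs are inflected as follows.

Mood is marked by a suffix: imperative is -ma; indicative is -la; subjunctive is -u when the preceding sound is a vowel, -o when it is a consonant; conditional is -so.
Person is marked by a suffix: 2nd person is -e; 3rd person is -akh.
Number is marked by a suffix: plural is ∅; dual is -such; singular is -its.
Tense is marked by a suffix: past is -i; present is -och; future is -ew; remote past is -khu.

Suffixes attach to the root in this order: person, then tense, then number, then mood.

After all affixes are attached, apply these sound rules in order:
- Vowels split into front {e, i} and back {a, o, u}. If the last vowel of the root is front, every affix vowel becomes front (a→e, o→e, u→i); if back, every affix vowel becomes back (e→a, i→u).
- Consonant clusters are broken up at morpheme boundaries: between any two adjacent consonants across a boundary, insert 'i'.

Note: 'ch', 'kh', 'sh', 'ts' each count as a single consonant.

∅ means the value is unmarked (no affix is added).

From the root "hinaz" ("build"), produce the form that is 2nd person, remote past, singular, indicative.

hinazakhuutsila

Attach person 2nd person -e → hinaze.
Attach tense remote past -khu → hinazekhu.
Attach number singular -its → hinazekhuits.
Attach mood indicative -la → hinazekhuitsla.
Apply vowel harmony: hinazekhuitsla → hinazakhuutsla.
Apply epenthesis: hinazakhuutsla → hinazakhuutsila.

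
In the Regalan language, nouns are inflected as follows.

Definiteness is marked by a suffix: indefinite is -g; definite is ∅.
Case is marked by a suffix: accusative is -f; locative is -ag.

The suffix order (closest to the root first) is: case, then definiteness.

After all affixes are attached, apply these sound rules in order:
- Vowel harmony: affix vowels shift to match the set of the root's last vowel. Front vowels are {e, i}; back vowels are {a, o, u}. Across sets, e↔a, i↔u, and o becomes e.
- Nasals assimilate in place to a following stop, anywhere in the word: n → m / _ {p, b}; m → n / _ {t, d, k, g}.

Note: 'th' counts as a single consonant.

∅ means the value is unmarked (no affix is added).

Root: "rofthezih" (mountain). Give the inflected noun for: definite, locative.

roftheziheg

Attach case locative -ag → rofthezihag.
definiteness = definite: zero marking, form stays rofthezihag.
Apply vowel harmony: rofthezihag → roftheziheg.
Nasal assimilation: no change.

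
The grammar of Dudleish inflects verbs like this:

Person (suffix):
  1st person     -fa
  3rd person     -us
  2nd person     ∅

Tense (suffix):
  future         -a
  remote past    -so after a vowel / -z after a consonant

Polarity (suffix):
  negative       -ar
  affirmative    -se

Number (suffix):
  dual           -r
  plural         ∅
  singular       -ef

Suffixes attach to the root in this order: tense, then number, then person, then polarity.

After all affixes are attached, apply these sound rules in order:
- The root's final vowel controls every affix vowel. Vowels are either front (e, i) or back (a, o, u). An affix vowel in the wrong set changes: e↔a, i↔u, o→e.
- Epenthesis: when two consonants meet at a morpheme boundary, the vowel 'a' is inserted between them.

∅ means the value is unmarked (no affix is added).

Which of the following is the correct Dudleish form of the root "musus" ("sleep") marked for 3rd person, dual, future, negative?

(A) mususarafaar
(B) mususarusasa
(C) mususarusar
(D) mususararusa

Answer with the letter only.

Attach tense future -a → mususa.
Attach number dual -r → mususar.
Attach person 3rd person -us → mususarus.
Attach polarity negative -ar → mususarusar.
Vowel harmony: no change.
Epenthesis: no change.
So the correct form is mususarusar, option (C).
(A) mususarafaar is wrong: it uses 1st person instead of 3rd person for person.
(B) mususarusasa is wrong: it uses affirmative instead of negative for polarity.
(D) mususararusa is wrong: it has the affixes in the wrong order.

C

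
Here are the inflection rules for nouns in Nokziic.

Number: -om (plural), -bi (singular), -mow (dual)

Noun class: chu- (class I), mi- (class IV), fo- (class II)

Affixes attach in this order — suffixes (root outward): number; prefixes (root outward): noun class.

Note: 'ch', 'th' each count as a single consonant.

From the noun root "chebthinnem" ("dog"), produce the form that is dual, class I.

chuchebthinnemmow

Attach number dual -mow → chebthinnemmow.
Attach noun class class I chu- → chuchebthinnemmow.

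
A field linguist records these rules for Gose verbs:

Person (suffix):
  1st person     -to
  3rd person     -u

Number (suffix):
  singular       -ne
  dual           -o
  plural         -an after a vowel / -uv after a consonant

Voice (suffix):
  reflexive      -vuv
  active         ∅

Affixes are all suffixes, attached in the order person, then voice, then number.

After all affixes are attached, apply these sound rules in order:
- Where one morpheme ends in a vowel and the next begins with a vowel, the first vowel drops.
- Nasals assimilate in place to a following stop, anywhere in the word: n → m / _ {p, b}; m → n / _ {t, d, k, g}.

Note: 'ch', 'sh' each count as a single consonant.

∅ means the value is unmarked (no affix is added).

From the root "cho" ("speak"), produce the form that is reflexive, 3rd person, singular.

chuvuvne

Attach person 3rd person -u → chou.
Attach voice reflexive -vuv → chouvuv.
Attach number singular -ne → chouvuvne.
Apply vowel deletion: chouvuvne → chuvuvne.
Nasal assimilation: no change.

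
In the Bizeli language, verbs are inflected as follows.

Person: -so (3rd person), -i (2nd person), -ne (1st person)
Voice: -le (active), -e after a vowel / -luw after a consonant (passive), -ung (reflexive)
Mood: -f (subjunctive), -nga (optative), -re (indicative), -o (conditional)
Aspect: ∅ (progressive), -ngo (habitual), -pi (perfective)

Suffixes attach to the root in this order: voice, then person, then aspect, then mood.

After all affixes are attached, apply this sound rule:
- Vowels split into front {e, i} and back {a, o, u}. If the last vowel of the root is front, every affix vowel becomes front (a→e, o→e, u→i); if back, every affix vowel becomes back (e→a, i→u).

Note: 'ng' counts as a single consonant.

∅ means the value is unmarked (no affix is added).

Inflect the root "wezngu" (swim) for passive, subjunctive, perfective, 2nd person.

Attach voice passive -e (after vowel 'u') → wezngue.
Attach person 2nd person -i → weznguei.
Attach aspect perfective -pi → wezngueipi.
Attach mood subjunctive -f → wezngueipif.
Apply vowel harmony: wezngueipif → weznguaupuf.

weznguaupuf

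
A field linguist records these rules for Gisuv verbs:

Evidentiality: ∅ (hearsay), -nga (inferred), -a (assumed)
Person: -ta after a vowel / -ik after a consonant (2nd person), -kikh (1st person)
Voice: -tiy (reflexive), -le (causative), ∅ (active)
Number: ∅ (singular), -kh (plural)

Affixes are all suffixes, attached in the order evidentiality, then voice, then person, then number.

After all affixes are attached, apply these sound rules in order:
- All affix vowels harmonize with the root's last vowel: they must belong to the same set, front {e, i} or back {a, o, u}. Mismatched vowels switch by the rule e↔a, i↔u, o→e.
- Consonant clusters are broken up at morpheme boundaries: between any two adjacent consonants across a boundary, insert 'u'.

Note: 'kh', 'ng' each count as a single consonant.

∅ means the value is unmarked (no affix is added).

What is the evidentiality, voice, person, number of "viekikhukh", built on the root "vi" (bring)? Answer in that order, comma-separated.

assumed, active, 1st person, plural

Segment: vi-a-kikh-kh.
evidentiality: -a → assumed.
voice: ∅ → active.
person: -kikh → 1st person.
number: -kh → plural.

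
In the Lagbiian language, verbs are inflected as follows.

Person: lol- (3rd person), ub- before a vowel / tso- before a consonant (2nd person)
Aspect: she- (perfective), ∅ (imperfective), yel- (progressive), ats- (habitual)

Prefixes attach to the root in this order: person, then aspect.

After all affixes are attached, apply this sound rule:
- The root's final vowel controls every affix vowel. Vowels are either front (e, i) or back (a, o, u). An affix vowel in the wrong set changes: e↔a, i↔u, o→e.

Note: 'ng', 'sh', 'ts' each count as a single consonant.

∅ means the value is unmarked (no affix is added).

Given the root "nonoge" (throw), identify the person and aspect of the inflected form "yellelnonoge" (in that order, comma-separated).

Segment: yel-lol-nonoge.
person: lol- → 3rd person.
aspect: yel- → progressive.

3rd person, progressive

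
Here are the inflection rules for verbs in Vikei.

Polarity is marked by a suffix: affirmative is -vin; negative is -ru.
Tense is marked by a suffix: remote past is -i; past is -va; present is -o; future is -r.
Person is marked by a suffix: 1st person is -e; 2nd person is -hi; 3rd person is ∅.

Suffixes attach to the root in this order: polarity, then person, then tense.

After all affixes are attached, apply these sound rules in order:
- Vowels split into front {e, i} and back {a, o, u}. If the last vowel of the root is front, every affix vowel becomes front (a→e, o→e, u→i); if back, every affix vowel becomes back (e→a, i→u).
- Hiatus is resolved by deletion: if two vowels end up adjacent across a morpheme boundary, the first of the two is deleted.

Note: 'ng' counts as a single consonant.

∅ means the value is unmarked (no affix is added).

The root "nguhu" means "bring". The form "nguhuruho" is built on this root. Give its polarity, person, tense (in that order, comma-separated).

negative, 2nd person, present

Segment: nguhu-ru-hi-o.
polarity: -ru → negative.
person: -hi → 2nd person.
tense: -o → present.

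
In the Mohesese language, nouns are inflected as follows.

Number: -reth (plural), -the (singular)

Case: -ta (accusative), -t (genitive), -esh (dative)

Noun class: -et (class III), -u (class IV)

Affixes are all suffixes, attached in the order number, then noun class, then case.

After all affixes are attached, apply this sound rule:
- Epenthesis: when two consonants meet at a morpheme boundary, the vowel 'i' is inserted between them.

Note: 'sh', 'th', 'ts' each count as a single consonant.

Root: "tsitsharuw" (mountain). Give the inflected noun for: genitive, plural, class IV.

tsitsharuwirethut

Attach number plural -reth → tsitsharuwreth.
Attach noun class class IV -u → tsitsharuwrethu.
Attach case genitive -t → tsitsharuwrethut.
Apply epenthesis: tsitsharuwrethut → tsitsharuwirethut.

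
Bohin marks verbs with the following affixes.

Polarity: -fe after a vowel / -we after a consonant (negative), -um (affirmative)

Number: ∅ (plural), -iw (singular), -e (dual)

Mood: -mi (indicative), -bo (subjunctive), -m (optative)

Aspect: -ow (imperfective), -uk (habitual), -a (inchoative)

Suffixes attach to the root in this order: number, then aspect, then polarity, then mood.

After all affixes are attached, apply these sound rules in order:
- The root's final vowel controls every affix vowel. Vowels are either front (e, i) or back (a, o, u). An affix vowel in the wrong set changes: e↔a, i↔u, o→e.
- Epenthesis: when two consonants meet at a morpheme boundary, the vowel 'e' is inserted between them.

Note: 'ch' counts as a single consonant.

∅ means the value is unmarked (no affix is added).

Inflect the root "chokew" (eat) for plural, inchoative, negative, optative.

number = plural: zero marking, form stays chokew.
Attach aspect inchoative -a → chokewa.
Attach polarity negative -fe (after vowel 'a') → chokewafe.
Attach mood optative -m → chokewafem.
Apply vowel harmony: chokewafem → chokewefem.
Epenthesis: no change.

chokewefem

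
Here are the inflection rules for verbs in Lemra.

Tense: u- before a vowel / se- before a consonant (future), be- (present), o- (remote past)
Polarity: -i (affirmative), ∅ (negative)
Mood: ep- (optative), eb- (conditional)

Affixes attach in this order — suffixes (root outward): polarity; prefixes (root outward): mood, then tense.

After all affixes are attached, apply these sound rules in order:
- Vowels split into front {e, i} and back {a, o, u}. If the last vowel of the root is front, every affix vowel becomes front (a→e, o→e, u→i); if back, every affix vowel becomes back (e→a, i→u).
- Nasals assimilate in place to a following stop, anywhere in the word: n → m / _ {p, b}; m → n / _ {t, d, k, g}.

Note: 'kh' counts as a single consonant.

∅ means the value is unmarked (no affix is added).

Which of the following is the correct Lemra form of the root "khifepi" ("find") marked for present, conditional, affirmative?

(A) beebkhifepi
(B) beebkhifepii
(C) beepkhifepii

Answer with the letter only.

B

Attach mood conditional eb- → ebkhifepi.
Attach polarity affirmative -i → ebkhifepii.
Attach tense present be- → beebkhifepii.
Vowel harmony: no change.
Nasal assimilation: no change.
So the correct form is beebkhifepii, option (B).
(C) beepkhifepii is wrong: it uses optative instead of conditional for mood.
(A) beebkhifepi is wrong: it uses negative instead of affirmative for polarity.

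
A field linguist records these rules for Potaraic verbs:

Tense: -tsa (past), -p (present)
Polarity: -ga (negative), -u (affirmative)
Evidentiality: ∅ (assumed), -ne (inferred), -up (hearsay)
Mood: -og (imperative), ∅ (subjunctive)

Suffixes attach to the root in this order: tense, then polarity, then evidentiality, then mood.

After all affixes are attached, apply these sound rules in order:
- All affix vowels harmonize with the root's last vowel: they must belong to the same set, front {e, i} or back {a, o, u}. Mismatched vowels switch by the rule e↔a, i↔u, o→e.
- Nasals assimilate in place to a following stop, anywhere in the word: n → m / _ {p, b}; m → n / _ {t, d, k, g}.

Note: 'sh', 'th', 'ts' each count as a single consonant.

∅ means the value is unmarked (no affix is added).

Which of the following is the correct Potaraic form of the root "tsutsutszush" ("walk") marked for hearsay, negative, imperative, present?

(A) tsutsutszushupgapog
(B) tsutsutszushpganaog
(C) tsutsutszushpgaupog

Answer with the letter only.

C

Attach tense present -p → tsutsutszushp.
Attach polarity negative -ga → tsutsutszushpga.
Attach evidentiality hearsay -up → tsutsutszushpgaup.
Attach mood imperative -og → tsutsutszushpgaupog.
Vowel harmony: no change.
Nasal assimilation: no change.
So the correct form is tsutsutszushpgaupog, option (C).
(B) tsutsutszushpganaog is wrong: it uses inferred instead of hearsay for evidentiality.
(A) tsutsutszushupgapog is wrong: it has the affixes in the wrong order.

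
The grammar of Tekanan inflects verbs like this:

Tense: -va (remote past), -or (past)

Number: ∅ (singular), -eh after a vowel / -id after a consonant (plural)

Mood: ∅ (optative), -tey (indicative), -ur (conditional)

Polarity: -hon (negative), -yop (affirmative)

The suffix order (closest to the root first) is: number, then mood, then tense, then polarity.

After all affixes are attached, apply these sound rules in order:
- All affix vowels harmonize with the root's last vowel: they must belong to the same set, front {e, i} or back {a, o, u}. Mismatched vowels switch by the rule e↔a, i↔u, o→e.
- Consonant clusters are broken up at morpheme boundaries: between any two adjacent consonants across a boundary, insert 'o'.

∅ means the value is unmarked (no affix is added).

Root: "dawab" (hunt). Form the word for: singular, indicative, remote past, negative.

number = singular: zero marking, form stays dawab.
Attach mood indicative -tey → dawabtey.
Attach tense remote past -va → dawabteyva.
Attach polarity negative -hon → dawabteyvahon.
Apply vowel harmony: dawabteyvahon → dawabtayvahon.
Apply epenthesis: dawabtayvahon → dawabotayovahon.

dawabotayovahon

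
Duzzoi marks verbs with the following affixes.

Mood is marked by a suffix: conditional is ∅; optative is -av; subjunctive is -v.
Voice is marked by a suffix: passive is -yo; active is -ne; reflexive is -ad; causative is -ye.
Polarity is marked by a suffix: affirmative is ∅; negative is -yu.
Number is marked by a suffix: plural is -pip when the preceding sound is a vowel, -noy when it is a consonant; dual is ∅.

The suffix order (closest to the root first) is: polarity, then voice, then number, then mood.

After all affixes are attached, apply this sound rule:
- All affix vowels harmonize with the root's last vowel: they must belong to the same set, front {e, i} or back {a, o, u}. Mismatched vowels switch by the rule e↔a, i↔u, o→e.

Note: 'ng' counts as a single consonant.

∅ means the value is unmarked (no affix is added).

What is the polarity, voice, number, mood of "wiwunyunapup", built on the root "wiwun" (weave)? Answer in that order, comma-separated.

Segment: wiwun-yu-ne-pip.
polarity: -yu → negative.
voice: -ne → active.
number: -pip/noy → plural.
mood: ∅ → conditional.

negative, active, plural, conditional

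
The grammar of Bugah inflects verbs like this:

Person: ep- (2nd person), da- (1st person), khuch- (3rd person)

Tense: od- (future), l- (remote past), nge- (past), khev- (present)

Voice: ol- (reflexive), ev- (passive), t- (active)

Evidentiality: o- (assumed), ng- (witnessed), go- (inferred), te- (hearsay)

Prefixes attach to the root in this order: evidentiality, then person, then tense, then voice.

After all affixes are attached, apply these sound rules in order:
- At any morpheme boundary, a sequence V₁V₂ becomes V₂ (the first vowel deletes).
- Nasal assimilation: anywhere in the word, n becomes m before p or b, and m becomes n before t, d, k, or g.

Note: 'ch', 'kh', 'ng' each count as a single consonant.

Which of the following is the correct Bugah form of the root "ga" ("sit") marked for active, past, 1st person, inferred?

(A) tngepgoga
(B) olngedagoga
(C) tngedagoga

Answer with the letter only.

C

Attach evidentiality inferred go- → goga.
Attach person 1st person da- → dagoga.
Attach tense past nge- → ngedagoga.
Attach voice active t- → tngedagoga.
Vowel deletion: no change.
Nasal assimilation: no change.
So the correct form is tngedagoga, option (C).
(A) tngepgoga is wrong: it uses 2nd person instead of 1st person for person.
(B) olngedagoga is wrong: it uses reflexive instead of active for voice.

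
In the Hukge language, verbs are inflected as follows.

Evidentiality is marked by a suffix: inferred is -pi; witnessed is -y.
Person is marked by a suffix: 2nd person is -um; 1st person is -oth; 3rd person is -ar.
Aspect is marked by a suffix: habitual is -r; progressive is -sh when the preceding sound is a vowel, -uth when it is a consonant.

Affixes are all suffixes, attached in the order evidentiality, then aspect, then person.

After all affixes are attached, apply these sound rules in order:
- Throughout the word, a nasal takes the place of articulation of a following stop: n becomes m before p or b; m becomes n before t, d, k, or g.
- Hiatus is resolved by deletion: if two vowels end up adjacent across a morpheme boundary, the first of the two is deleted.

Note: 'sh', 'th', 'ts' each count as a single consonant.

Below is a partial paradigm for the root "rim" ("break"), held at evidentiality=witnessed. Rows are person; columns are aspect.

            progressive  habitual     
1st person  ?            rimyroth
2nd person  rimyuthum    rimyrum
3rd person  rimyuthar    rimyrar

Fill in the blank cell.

Attach evidentiality witnessed -y → rimy.
Attach aspect progressive -uth (after consonant 'y') → rimyuth.
Attach person 1st person -oth → rimyuthoth.
Nasal assimilation: no change.
Vowel deletion: no change.

rimyuthoth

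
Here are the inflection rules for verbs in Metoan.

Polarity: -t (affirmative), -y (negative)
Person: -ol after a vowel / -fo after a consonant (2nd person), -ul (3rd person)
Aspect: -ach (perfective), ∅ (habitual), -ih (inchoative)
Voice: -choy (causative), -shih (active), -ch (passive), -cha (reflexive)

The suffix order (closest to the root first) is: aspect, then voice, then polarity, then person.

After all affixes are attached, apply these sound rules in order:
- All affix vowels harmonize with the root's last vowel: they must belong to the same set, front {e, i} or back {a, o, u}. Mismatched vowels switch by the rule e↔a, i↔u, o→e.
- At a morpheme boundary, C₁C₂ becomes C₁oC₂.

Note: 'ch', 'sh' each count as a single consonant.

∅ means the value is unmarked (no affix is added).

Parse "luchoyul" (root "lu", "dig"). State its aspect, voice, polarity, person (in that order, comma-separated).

habitual, passive, negative, 3rd person

Segment: lu-ch-y-ul.
aspect: ∅ → habitual.
voice: -ch → passive.
polarity: -y → negative.
person: -ul → 3rd person.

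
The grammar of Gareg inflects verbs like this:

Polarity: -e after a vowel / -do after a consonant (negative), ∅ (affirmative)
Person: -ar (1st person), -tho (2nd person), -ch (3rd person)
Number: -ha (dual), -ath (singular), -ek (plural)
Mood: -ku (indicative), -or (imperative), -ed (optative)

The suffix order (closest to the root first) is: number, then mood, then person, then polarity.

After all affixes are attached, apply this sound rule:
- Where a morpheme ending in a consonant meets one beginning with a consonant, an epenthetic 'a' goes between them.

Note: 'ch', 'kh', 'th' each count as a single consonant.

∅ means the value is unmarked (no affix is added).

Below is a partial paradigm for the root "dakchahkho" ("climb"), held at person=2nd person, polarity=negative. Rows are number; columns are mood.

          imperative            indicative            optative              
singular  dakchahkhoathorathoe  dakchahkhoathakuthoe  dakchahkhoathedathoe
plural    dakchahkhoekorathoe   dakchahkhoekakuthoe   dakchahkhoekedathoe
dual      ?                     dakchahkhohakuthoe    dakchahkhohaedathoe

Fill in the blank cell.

Attach number dual -ha → dakchahkhoha.
Attach mood imperative -or → dakchahkhohaor.
Attach person 2nd person -tho → dakchahkhohaortho.
Attach polarity negative -e (after vowel 'o') → dakchahkhohaorthoe.
Apply epenthesis: dakchahkhohaorthoe → dakchahkhohaorathoe.

dakchahkhohaorathoe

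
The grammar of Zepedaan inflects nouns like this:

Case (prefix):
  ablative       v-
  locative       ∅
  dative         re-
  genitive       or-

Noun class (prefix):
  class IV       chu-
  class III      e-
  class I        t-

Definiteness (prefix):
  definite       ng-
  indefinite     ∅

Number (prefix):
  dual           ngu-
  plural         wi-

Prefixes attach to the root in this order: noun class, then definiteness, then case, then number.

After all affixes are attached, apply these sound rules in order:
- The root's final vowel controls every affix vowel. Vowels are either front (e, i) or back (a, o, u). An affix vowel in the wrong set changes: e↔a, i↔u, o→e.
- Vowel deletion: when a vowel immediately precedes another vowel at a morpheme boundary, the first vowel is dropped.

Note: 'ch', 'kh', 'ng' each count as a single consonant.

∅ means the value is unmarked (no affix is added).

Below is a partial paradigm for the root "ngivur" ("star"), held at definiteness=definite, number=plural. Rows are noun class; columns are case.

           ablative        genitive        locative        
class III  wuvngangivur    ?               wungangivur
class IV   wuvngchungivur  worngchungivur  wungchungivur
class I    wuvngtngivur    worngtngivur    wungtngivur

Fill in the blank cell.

worngangivur

Attach noun class class III e- → engivur.
Attach definiteness definite ng- → ngengivur.
Attach case genitive or- → orngengivur.
Attach number plural wi- → wiorngengivur.
Apply vowel harmony: wiorngengivur → wuorngangivur.
Apply vowel deletion: wuorngangivur → worngangivur.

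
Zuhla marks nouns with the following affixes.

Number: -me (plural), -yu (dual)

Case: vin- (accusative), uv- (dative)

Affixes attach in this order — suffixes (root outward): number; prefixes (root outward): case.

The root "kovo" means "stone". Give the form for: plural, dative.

uvkovome

Attach case dative uv- → uvkovo.
Attach number plural -me → uvkovome.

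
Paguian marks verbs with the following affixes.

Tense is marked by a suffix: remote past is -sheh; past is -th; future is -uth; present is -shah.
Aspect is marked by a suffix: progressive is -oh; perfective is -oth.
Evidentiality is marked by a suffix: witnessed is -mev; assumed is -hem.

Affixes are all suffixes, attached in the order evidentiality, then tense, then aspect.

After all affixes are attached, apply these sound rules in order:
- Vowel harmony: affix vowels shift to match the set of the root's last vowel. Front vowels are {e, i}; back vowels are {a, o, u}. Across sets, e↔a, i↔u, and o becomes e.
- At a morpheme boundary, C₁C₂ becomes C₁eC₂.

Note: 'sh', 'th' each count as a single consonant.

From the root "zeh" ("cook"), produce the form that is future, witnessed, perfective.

zehemevitheth

Attach evidentiality witnessed -mev → zehmev.
Attach tense future -uth → zehmevuth.
Attach aspect perfective -oth → zehmevuthoth.
Apply vowel harmony: zehmevuthoth → zehmevitheth.
Apply epenthesis: zehmevitheth → zehemevitheth.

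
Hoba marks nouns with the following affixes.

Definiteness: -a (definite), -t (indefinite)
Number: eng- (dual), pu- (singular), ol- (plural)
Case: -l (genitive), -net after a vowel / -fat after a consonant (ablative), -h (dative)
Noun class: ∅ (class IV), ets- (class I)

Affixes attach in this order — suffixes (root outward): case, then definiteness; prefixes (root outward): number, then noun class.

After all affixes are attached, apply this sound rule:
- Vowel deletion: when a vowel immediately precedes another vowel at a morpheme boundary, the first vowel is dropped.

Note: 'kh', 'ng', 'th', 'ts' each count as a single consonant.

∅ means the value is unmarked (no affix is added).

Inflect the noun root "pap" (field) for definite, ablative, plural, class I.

etsolpapfata

Attach number plural ol- → olpap.
Attach case ablative -fat (after consonant 'p') → olpapfat.
Attach noun class class I ets- → etsolpapfat.
Attach definiteness definite -a → etsolpapfata.
Vowel deletion: no change.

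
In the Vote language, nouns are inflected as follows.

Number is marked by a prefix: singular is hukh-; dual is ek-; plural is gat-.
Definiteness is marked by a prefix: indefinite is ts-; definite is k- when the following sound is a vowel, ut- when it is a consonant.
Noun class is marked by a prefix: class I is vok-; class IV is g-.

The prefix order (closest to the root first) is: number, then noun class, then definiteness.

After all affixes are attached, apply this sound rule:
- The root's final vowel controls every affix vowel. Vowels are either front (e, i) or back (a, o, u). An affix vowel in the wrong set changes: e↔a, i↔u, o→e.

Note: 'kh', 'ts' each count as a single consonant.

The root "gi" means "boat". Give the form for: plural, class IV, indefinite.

tsggetgi

Attach number plural gat- → gatgi.
Attach noun class class IV g- → ggatgi.
Attach definiteness indefinite ts- → tsggatgi.
Apply vowel harmony: tsggatgi → tsggetgi.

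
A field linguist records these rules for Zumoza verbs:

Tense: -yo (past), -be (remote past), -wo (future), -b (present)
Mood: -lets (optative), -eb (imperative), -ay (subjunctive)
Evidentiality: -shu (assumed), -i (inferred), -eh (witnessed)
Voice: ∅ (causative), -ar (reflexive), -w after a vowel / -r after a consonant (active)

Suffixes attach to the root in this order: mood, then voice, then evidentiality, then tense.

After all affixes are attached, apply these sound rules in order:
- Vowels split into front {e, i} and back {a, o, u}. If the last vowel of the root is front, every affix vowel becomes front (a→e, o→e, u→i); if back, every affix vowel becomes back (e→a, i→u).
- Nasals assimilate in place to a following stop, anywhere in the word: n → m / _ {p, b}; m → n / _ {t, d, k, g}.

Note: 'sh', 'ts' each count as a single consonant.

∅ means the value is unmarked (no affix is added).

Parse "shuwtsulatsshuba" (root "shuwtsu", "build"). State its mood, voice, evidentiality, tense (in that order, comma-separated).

optative, causative, assumed, remote past

Segment: shuwtsu-lets-shu-be.
mood: -lets → optative.
voice: ∅ → causative.
evidentiality: -shu → assumed.
tense: -be → remote past.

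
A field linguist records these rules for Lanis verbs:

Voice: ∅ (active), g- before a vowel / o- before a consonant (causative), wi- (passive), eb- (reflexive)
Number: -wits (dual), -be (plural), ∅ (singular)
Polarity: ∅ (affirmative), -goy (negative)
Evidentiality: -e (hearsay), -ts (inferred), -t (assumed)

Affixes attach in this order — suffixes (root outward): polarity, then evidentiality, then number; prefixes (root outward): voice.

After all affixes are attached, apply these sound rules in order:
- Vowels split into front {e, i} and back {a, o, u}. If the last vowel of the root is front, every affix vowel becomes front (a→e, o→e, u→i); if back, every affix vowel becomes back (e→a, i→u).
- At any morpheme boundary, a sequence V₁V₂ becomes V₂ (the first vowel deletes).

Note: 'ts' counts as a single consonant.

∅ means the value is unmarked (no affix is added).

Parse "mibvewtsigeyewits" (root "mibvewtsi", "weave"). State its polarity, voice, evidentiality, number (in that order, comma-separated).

negative, active, hearsay, dual

Segment: mibvewtsi-goy-e-wits.
polarity: -goy → negative.
voice: ∅ → active.
evidentiality: -e → hearsay.
number: -wits → dual.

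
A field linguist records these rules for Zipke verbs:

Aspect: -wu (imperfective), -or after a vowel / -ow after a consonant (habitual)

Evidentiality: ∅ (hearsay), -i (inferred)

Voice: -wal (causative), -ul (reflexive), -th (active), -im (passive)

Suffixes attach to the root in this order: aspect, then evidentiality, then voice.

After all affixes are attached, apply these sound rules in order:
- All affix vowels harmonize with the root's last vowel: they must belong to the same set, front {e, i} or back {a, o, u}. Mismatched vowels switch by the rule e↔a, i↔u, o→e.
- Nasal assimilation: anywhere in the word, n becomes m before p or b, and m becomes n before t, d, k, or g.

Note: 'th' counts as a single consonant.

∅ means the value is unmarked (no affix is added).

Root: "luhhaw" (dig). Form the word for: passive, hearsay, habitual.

luhhawowum

Attach aspect habitual -ow (after consonant 'w') → luhhawow.
evidentiality = hearsay: zero marking, form stays luhhawow.
Attach voice passive -im → luhhawowim.
Apply vowel harmony: luhhawowim → luhhawowum.
Nasal assimilation: no change.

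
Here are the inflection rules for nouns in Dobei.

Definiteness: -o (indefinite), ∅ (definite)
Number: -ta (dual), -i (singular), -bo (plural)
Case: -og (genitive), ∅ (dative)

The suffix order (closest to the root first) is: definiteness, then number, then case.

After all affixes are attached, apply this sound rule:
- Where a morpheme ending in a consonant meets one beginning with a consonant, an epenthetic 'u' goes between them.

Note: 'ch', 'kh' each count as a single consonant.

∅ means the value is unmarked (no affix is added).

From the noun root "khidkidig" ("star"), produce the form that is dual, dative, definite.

khidkidiguta

definiteness = definite: zero marking, form stays khidkidig.
Attach number dual -ta → khidkidigta.
case = dative: zero marking, form stays khidkidigta.
Apply epenthesis: khidkidigta → khidkidiguta.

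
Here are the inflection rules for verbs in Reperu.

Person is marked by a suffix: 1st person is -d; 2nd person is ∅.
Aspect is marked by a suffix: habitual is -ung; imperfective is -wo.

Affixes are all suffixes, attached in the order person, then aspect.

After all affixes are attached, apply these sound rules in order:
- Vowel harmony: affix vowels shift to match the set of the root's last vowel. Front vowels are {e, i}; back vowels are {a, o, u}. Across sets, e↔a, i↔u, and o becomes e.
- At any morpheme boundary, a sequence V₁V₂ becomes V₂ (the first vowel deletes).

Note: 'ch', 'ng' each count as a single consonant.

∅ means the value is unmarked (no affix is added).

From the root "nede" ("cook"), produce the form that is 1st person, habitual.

nededing

Attach person 1st person -d → neded.
Attach aspect habitual -ung → nededung.
Apply vowel harmony: nededung → nededing.
Vowel deletion: no change.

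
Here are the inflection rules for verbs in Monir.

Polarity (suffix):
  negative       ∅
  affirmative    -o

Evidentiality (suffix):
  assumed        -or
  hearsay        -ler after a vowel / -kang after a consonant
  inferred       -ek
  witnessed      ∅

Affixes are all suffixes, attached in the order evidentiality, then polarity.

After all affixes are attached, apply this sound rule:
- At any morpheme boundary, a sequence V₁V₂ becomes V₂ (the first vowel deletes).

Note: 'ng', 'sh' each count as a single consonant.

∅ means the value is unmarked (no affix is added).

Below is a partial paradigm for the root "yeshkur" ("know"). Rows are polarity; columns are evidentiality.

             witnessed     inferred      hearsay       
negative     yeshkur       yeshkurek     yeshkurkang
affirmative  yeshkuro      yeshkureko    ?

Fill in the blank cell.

Attach evidentiality hearsay -kang (after consonant 'r') → yeshkurkang.
Attach polarity affirmative -o → yeshkurkango.
Vowel deletion: no change.

yeshkurkango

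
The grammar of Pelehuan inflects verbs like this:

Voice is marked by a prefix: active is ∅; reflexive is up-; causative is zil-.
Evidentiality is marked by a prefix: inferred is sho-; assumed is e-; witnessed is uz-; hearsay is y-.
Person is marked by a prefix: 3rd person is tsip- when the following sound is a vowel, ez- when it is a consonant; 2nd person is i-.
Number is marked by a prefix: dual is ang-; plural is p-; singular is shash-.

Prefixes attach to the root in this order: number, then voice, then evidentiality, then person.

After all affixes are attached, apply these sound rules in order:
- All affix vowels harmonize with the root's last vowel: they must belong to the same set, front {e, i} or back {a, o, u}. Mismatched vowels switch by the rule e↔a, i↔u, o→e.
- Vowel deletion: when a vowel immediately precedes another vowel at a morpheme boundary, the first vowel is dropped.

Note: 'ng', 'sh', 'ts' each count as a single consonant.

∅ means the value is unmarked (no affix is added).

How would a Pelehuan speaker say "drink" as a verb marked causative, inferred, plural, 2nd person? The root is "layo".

ushozulplayo

Attach number plural p- → playo.
Attach voice causative zil- → zilplayo.
Attach evidentiality inferred sho- → shozilplayo.
Attach person 2nd person i- → ishozilplayo.
Apply vowel harmony: ishozilplayo → ushozulplayo.
Vowel deletion: no change.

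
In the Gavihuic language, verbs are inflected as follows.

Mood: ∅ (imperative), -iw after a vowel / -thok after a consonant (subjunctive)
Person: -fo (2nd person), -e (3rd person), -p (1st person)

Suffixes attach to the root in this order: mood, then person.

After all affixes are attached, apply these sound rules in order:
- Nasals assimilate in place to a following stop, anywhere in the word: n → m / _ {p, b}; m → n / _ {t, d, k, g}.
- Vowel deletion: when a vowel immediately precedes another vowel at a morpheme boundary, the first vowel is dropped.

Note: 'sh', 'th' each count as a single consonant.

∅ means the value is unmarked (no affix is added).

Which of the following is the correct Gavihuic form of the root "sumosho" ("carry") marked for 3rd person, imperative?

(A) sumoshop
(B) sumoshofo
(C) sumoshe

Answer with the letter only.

C

mood = imperative: zero marking, form stays sumosho.
Attach person 3rd person -e → sumoshoe.
Nasal assimilation: no change.
Apply vowel deletion: sumoshoe → sumoshe.
So the correct form is sumoshe, option (C).
(B) sumoshofo is wrong: it uses 2nd person instead of 3rd person for person.
(A) sumoshop is wrong: it uses 1st person instead of 3rd person for person.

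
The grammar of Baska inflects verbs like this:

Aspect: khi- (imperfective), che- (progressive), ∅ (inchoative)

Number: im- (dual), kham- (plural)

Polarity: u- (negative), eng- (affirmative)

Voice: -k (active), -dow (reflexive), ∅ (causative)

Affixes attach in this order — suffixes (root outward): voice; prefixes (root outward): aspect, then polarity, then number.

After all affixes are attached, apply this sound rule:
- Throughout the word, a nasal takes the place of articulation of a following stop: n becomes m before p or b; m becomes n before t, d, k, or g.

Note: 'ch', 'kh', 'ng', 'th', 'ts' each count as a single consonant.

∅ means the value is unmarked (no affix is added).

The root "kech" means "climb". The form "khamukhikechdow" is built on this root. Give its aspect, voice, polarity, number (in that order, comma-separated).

Segment: kham-u-khi-kech-dow.
aspect: khi- → imperfective.
voice: -dow → reflexive.
polarity: u- → negative.
number: kham- → plural.

imperfective, reflexive, negative, plural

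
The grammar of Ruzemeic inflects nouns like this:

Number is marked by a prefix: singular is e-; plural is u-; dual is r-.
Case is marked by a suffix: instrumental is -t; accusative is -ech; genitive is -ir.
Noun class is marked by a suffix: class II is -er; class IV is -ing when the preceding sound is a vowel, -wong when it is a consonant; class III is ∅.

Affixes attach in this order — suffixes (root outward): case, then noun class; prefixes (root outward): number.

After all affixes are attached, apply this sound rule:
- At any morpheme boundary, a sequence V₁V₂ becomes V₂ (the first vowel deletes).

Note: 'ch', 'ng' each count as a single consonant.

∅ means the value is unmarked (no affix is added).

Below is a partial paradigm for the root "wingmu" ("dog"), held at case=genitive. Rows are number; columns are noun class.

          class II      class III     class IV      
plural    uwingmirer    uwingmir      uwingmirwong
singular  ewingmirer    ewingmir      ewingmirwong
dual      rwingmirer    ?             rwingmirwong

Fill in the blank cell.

rwingmir

Attach case genitive -ir → wingmuir.
noun class = class III: zero marking, form stays wingmuir.
Attach number dual r- → rwingmuir.
Apply vowel deletion: rwingmuir → rwingmir.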